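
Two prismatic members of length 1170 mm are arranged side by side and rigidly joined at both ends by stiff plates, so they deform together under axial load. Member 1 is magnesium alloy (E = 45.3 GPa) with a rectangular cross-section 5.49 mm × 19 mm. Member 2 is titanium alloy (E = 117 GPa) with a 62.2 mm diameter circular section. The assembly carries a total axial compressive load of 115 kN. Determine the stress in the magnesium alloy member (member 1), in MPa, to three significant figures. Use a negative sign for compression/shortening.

A_1 = 104.3 mm².
A_2 = 3039 mm².
Equal strain + equilibrium ⇒ each member carries load in proportion to AE: A₁E₁ = 4725000 N, A₂E₂ = 355500000 N, ΣAE = 360200000 N.
σ₁ = P·E₁/ΣAE = -115000·45300/360200000 = -14.46 MPa.

-14.5 MPa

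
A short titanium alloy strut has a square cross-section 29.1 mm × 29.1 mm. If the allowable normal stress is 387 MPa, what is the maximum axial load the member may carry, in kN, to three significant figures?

328 kN

A = 846.8 mm².
P_max = σ_allow · A = 387 · 846.8 = 327700 N = 327.7 kN.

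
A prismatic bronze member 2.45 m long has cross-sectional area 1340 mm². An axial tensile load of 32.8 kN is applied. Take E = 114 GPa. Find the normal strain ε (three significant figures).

2.15e-04

σ = N/A = 24.48 MPa; ε = σ/E = 24.48/114000 = 2.147e-04.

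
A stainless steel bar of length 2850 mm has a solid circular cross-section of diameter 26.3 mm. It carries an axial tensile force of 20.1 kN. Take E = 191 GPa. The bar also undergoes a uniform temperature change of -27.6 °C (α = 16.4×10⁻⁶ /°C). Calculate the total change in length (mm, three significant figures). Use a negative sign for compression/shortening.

-0.738 mm

A = 543.3 mm².
δ_mech = NL/(AE) = 20100·2850/(543.3·191000) = 0.5521 mm.
δ_thermal = αLΔT = 16.4e-6·2850·-27.6 = -1.29 mm.
δ = δ_mech + δ_thermal = -0.7379 mm.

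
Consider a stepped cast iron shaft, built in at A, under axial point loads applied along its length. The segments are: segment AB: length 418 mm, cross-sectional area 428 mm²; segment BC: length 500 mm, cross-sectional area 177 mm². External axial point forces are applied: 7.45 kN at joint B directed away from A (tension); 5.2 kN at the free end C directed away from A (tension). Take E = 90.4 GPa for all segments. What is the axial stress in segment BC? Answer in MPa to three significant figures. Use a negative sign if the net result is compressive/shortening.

29.4 MPa

Internal axial forces (sectioning from the free end, tension +): N_BC = 5.2 kN, N_AB = 12.65 kN.
σ_BC = N_BC/A_BC = 5200/177 = 29.38 MPa.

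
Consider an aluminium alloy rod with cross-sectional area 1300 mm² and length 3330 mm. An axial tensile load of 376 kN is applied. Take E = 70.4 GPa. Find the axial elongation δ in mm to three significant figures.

13.7 mm

δ_mech = NL/(AE) = 376000·3330/(1300·70400) = 13.68 mm.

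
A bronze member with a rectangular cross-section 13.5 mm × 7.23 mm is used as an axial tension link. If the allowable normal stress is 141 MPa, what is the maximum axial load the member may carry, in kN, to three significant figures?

A = 97.61 mm².
P_max = σ_allow · A = 141 · 97.61 = 13760 N = 13.76 kN.

13.8 kN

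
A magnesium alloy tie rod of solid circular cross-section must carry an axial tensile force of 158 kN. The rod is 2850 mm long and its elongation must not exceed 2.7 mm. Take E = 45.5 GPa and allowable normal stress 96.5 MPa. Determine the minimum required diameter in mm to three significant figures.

Required area A ≥ P/σ_allow = 158000/96.5 = 1637 mm².
For a solid circular section, d ≥ √(4A/π) = 45.66 mm.
Elongation limit: A ≥ PL/(Eδ_allow) = 158000·2850/(45500·2.7) = 3665 mm² ⇒ d ≥ 68.32 mm.
The elongation limit governs.

68.3 mm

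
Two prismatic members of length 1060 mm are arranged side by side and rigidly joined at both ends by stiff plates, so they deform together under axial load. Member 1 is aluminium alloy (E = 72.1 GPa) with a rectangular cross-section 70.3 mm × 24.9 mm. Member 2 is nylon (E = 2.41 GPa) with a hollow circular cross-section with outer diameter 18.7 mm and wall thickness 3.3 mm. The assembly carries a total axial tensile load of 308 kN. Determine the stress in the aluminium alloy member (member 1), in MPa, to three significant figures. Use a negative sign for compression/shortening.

A_1 = 1750 mm².
A_2 = 159.7 mm².
Equal strain + equilibrium ⇒ each member carries load in proportion to AE: A₁E₁ = 126200000 N, A₂E₂ = 384800 N, ΣAE = 126600000 N.
σ₁ = P·E₁/ΣAE = 308000·72100/126600000 = 175.4 MPa.

175 MPa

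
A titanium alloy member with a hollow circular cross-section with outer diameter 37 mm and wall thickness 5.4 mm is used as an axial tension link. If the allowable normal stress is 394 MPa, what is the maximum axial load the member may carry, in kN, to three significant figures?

A = 536.1 mm².
P_max = σ_allow · A = 394 · 536.1 = 211200 N = 211.2 kN.

211 kN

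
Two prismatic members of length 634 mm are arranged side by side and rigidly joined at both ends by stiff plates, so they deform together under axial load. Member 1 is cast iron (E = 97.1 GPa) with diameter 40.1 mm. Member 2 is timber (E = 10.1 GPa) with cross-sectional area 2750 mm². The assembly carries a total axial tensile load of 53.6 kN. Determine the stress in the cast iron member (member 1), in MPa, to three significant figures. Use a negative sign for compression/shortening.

34.6 MPa

A_1 = 1263 mm².
Equal strain + equilibrium ⇒ each member carries load in proportion to AE: A₁E₁ = 122600000 N, A₂E₂ = 27780000 N, ΣAE = 150400000 N.
σ₁ = P·E₁/ΣAE = 53600·97100/150400000 = 34.6 MPa.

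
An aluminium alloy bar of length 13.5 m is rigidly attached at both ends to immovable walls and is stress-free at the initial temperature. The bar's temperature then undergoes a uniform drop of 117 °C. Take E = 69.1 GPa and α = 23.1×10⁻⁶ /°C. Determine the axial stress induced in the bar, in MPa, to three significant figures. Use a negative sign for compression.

187 MPa

Free thermal expansion αLΔT = 23.1e-6 · 13500 · -117 = -36.49 mm.
The walls impose strain ε = −(-36.49)/13500 = 2.7027e-03; σ = Eε = 69100 · 2.7027e-03 = 186.8 MPa.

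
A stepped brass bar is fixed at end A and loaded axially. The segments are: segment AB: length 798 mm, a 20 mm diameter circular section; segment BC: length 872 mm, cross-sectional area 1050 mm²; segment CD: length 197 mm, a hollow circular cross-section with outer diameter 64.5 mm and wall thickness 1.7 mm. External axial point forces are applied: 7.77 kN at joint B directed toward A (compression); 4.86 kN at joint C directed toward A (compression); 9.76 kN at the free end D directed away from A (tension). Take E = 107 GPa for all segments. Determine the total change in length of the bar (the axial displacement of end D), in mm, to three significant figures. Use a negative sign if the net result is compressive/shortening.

0.0235 mm

Internal axial forces (sectioning from the free end, tension +): N_CD = 9.76 kN, N_BC = 4.9 kN, N_AB = -2.87 kN.
A_AB = 314.2 mm².
A_CD = 335.4 mm².
δ_AB = -2870·798/(314.2·107000) = -0.06813 mm
δ_BC = 4900·872/(1050·107000) = 0.03803 mm
δ_CD = 9760·197/(335.4·107000) = 0.05358 mm
δ = Σδ_i = 0.02348 mm.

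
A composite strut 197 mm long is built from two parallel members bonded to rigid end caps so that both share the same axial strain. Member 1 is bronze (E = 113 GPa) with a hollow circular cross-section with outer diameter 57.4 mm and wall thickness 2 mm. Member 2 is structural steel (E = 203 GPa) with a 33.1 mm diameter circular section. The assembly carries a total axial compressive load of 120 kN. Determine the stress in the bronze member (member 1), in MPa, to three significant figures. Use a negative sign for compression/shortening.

-63.4 MPa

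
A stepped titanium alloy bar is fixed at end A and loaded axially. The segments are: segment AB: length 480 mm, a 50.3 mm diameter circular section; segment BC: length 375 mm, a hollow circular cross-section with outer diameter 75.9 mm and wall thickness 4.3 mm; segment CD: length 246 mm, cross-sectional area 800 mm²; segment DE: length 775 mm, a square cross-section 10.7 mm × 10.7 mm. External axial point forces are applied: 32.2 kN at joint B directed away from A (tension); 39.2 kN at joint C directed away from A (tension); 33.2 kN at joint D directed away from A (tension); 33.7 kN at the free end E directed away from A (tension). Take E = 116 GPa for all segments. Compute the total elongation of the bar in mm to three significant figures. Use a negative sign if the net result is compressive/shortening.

2.79 mm

Internal axial forces (sectioning from the free end, tension +): N_DE = 33.7 kN, N_CD = 66.9 kN, N_BC = 106.1 kN, N_AB = 138.3 kN.
A_AB = 1987 mm².
A_BC = 967.2 mm².
A_DE = 114.5 mm².
δ_AB = 138300·480/(1987·116000) = 0.288 mm
δ_BC = 106100·375/(967.2·116000) = 0.3546 mm
δ_CD = 66900·246/(800·116000) = 0.1773 mm
δ_DE = 33700·775/(114.5·116000) = 1.967 mm
δ = Σδ_i = 2.787 mm.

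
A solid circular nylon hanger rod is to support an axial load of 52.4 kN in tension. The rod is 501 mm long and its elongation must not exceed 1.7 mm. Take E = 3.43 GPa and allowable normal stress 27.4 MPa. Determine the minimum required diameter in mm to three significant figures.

Required area A ≥ P/σ_allow = 52400/27.4 = 1912 mm².
For a solid circular section, d ≥ √(4A/π) = 49.35 mm.
Elongation limit: A ≥ PL/(Eδ_allow) = 52400·501/(3430·1.7) = 4502 mm² ⇒ d ≥ 75.71 mm.
The elongation limit governs.

75.7 mm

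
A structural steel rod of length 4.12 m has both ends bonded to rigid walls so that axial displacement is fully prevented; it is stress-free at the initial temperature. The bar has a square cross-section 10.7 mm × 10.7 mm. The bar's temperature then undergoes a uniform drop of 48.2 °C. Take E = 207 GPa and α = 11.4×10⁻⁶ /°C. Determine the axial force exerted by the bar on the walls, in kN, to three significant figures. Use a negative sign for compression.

13.0 kN

Free thermal expansion αLΔT = 11.4e-6 · 4120 · -48.2 = -2.264 mm.
The walls impose strain ε = −(-2.264)/4120 = 5.4948e-04; σ = Eε = 207000 · 5.4948e-04 = 113.7 MPa.
Wall reaction R = σ·A = 113.7·114.5 = 13020 N = 13.02 kN.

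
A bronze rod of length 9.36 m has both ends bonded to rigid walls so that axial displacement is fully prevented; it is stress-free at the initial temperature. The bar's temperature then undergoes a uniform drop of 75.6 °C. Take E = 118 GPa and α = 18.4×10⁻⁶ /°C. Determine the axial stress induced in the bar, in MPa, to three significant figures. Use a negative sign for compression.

Free thermal expansion αLΔT = 18.4e-6 · 9360 · -75.6 = -13.02 mm.
The walls impose strain ε = −(-13.02)/9360 = 1.3910e-03; σ = Eε = 118000 · 1.3910e-03 = 164.1 MPa.

164 MPa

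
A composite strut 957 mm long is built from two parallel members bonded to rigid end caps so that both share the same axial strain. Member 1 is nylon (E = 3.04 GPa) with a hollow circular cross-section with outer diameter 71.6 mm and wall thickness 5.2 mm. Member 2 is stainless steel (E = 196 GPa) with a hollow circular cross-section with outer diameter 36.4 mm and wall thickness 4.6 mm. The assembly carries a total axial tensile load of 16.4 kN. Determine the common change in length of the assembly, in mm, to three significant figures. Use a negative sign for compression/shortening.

0.168 mm

A_1 = 1085 mm².
A_2 = 459.6 mm².
Equal strain + equilibrium ⇒ each member carries load in proportion to AE: A₁E₁ = 3298000 N, A₂E₂ = 90070000 N, ΣAE = 93370000 N.
δ = PL/ΣAE = 16400·957/93370000 = 0.1681 mm.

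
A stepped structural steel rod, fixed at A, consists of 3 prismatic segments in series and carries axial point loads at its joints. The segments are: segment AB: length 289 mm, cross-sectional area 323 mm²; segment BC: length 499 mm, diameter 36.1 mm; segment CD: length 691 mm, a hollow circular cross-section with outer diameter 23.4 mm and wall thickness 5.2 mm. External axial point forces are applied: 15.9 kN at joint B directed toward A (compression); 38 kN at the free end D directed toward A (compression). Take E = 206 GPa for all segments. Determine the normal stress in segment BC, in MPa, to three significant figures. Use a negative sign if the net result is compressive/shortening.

-37.1 MPa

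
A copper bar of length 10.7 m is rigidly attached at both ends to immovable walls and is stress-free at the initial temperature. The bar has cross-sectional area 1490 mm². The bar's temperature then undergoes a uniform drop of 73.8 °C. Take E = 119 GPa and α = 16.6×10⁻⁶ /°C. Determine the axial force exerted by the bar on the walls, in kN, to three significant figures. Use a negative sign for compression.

217 kN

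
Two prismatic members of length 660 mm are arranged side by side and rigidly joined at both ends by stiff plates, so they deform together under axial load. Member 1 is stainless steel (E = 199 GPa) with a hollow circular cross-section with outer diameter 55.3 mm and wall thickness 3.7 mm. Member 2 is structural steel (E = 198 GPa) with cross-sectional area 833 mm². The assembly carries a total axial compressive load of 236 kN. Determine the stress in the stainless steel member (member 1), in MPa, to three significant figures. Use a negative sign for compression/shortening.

-165 MPa

A_1 = 599.8 mm².
Equal strain + equilibrium ⇒ each member carries load in proportion to AE: A₁E₁ = 119400000 N, A₂E₂ = 164900000 N, ΣAE = 284300000 N.
σ₁ = P·E₁/ΣAE = -236000·199000/284300000 = -165.2 MPa.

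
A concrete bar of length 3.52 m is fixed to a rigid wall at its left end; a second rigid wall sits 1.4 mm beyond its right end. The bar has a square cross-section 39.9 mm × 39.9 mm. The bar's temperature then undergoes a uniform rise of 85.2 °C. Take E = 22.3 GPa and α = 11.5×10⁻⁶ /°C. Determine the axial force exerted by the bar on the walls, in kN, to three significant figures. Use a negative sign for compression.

Free thermal expansion αLΔT = 11.5e-6 · 3520 · 85.2 = 3.449 mm.
The walls engage after the gap closes; constrained expansion = 3.449 − 1.4 = 2.049 mm.
The walls impose strain ε = −(2.049)/3520 = -5.8207e-04; σ = Eε = 22300 · -5.8207e-04 = -12.98 MPa.
Wall reaction R = σ·A = -12.98·1592 = -20660 N = -20.66 kN.

-20.7 kN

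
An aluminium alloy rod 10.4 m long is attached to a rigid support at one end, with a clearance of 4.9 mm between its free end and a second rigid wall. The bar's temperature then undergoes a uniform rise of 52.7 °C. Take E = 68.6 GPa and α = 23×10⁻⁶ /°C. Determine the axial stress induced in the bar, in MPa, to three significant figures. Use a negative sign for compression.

Free thermal expansion αLΔT = 23e-6 · 10400 · 52.7 = 12.61 mm.
The walls engage after the gap closes; constrained expansion = 12.61 − 4.9 = 7.706 mm.
The walls impose strain ε = −(7.706)/10400 = -7.4095e-04; σ = Eε = 68600 · -7.4095e-04 = -50.83 MPa.

-50.8 MPa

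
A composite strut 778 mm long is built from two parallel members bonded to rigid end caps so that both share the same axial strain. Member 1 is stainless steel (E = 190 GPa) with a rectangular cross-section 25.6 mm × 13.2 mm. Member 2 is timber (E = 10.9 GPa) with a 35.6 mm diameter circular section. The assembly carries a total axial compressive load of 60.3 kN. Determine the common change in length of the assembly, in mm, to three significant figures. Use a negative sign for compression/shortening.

A_1 = 337.9 mm².
A_2 = 995.4 mm².
Equal strain + equilibrium ⇒ each member carries load in proportion to AE: A₁E₁ = 64200000 N, A₂E₂ = 10850000 N, ΣAE = 75050000 N.
δ = PL/ΣAE = -60300·778/75050000 = -0.6251 mm.

-0.625 mm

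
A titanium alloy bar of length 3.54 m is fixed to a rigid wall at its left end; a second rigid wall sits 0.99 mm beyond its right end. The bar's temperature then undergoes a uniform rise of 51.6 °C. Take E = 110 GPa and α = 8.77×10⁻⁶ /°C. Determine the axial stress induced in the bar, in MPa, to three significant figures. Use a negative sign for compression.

Free thermal expansion αLΔT = 8.77e-6 · 3540 · 51.6 = 1.602 mm.
The walls engage after the gap closes; constrained expansion = 1.602 − 0.99 = 0.612 mm.
The walls impose strain ε = −(0.612)/3540 = -1.7287e-04; σ = Eε = 110000 · -1.7287e-04 = -19.02 MPa.

-19.0 MPa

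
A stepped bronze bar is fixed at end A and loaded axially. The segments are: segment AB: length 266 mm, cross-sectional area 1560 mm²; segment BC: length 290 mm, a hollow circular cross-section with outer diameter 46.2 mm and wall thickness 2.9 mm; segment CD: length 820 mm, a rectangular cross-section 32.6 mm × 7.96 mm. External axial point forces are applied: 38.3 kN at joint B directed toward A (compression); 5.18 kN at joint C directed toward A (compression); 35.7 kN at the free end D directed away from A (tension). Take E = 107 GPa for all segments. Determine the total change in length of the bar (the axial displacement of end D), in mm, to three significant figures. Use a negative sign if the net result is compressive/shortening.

1.25 mm

Internal axial forces (sectioning from the free end, tension +): N_CD = 35.7 kN, N_BC = 30.52 kN, N_AB = -7.78 kN.
A_BC = 394.5 mm².
A_CD = 259.5 mm².
δ_AB = -7780·266/(1560·107000) = -0.0124 mm
δ_BC = 30520·290/(394.5·107000) = 0.2097 mm
δ_CD = 35700·820/(259.5·107000) = 1.054 mm
δ = Σδ_i = 1.252 mm.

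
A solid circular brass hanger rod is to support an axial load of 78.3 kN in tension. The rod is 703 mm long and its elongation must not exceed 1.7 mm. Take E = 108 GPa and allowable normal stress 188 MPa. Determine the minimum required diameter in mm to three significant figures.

Required area A ≥ P/σ_allow = 78300/188 = 416.5 mm².
For a solid circular section, d ≥ √(4A/π) = 23.03 mm.
Elongation limit: A ≥ PL/(Eδ_allow) = 78300·703/(108000·1.7) = 299.8 mm² ⇒ d ≥ 19.54 mm.
The stress limit governs.

23.0 mm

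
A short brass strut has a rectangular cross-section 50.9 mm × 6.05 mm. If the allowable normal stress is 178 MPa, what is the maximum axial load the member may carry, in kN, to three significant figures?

54.8 kN

A = 307.9 mm².
P_max = σ_allow · A = 178 · 307.9 = 54810 N = 54.81 kN.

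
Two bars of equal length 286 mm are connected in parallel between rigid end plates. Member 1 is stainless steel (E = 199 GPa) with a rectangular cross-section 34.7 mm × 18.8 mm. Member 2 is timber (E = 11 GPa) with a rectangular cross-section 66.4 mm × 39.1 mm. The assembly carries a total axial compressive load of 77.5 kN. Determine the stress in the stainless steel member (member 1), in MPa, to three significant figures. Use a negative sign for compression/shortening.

-97.4 MPa

A_1 = 652.4 mm².
A_2 = 2596 mm².
Equal strain + equilibrium ⇒ each member carries load in proportion to AE: A₁E₁ = 129800000 N, A₂E₂ = 28560000 N, ΣAE = 158400000 N.
σ₁ = P·E₁/ΣAE = -77500·199000/158400000 = -97.38 MPa.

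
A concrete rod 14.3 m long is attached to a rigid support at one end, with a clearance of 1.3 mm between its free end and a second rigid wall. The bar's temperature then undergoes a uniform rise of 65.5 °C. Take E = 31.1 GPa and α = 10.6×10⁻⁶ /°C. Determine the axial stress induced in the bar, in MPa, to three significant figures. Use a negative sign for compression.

Free thermal expansion αLΔT = 10.6e-6 · 14300 · 65.5 = 9.928 mm.
The walls engage after the gap closes; constrained expansion = 9.928 − 1.3 = 8.628 mm.
The walls impose strain ε = −(8.628)/14300 = -6.0339e-04; σ = Eε = 31100 · -6.0339e-04 = -18.77 MPa.

-18.8 MPa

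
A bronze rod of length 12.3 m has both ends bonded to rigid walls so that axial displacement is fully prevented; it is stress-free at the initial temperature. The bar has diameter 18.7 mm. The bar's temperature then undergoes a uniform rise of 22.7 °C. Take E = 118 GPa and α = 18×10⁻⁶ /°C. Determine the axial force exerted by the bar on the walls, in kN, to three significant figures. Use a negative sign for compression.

Free thermal expansion αLΔT = 18e-6 · 12300 · 22.7 = 5.026 mm.
The walls impose strain ε = −(5.026)/12300 = -4.0860e-04; σ = Eε = 118000 · -4.0860e-04 = -48.21 MPa.
Wall reaction R = σ·A = -48.21·274.6 = -13240 N = -13.24 kN.

-13.2 kN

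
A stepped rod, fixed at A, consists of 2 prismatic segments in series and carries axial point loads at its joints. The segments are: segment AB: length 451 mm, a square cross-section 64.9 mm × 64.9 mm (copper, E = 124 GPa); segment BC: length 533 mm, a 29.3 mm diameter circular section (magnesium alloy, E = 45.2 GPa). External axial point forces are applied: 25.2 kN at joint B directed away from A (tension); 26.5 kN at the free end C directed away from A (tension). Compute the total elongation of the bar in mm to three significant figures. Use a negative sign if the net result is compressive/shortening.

0.508 mm

Internal axial forces (sectioning from the free end, tension +): N_BC = 26.5 kN, N_AB = 51.7 kN.
A_AB = 4212 mm².
A_BC = 674.3 mm².
δ_AB = 51700·451/(4212·124000) = 0.04464 mm
δ_BC = 26500·533/(674.3·45200) = 0.4635 mm
δ = Σδ_i = 0.5081 mm.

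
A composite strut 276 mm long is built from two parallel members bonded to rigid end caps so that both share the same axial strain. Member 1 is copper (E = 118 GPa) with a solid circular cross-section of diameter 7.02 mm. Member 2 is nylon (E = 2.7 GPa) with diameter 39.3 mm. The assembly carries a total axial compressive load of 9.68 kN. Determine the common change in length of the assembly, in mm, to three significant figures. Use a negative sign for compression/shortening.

-0.341 mm

A_1 = 38.7 mm².
A_2 = 1213 mm².
Equal strain + equilibrium ⇒ each member carries load in proportion to AE: A₁E₁ = 4567000 N, A₂E₂ = 3275000 N, ΣAE = 7842000 N.
δ = PL/ΣAE = -9680·276/7842000 = -0.3407 mm.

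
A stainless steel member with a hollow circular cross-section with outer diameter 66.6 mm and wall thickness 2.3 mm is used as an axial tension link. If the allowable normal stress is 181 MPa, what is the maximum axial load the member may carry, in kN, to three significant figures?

A = 464.6 mm².
P_max = σ_allow · A = 181 · 464.6 = 84090 N = 84.09 kN.

84.1 kN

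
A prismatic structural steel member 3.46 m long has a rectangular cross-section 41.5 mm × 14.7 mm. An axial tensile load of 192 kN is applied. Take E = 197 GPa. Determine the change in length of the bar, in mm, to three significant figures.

A = 610 mm².
δ_mech = NL/(AE) = 192000·3460/(610·197000) = 5.528 mm.

5.53 mm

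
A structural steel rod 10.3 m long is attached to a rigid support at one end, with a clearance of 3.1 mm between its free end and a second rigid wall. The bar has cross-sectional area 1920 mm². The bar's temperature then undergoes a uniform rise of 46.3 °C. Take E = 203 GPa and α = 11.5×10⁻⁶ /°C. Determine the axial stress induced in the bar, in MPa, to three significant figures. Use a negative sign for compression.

-47.0 MPa

Free thermal expansion αLΔT = 11.5e-6 · 10300 · 46.3 = 5.484 mm.
The walls engage after the gap closes; constrained expansion = 5.484 − 3.1 = 2.384 mm.
The walls impose strain ε = −(2.384)/10300 = -2.3148e-04; σ = Eε = 203000 · -2.3148e-04 = -46.99 MPa.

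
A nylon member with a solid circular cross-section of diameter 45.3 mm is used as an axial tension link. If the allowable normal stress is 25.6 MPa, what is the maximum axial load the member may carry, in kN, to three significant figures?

41.3 kN

A = 1612 mm².
P_max = σ_allow · A = 25.6 · 1612 = 41260 N = 41.26 kN.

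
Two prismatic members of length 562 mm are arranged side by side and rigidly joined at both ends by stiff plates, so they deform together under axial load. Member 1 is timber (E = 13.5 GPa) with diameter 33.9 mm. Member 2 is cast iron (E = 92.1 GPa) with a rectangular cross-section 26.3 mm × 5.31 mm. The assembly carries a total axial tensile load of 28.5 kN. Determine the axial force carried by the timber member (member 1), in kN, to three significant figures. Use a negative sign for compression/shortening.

13.9 kN

A_1 = 902.6 mm².
A_2 = 139.7 mm².
Equal strain + equilibrium ⇒ each member carries load in proportion to AE: A₁E₁ = 12180000 N, A₂E₂ = 12860000 N, ΣAE = 25050000 N.
F₁ = P·A₁E₁/ΣAE = 28500·12180000/25050000 = 13860 N.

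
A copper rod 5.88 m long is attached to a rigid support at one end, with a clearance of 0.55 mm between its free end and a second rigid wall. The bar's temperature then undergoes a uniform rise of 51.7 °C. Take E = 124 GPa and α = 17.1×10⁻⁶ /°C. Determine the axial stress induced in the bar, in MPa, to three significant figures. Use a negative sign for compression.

Free thermal expansion αLΔT = 17.1e-6 · 5880 · 51.7 = 5.198 mm.
The walls engage after the gap closes; constrained expansion = 5.198 − 0.55 = 4.648 mm.
The walls impose strain ε = −(4.648)/5880 = -7.9053e-04; σ = Eε = 124000 · -7.9053e-04 = -98.03 MPa.

-98.0 MPa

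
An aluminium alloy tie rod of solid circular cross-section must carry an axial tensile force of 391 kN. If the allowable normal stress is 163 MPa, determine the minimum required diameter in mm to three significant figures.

Required area A ≥ P/σ_allow = 391000/163 = 2399 mm².
For a solid circular section, d ≥ √(4A/π) = 55.26 mm.

55.3 mm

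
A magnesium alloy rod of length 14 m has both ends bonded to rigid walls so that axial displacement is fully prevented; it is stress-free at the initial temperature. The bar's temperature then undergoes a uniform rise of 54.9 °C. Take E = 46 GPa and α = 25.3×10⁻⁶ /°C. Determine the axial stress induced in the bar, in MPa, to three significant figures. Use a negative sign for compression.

-63.9 MPa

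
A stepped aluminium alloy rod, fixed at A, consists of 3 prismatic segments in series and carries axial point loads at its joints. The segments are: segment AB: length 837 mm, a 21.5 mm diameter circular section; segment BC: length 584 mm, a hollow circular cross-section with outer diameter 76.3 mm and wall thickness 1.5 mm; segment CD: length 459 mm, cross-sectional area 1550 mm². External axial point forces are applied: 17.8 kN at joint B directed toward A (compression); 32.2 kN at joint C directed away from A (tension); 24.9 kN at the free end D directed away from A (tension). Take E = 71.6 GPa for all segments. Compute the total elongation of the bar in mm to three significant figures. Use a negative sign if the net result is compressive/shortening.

Internal axial forces (sectioning from the free end, tension +): N_CD = 24.9 kN, N_BC = 57.1 kN, N_AB = 39.3 kN.
A_AB = 363.1 mm².
A_BC = 352.5 mm².
δ_AB = 39300·837/(363.1·71600) = 1.265 mm
δ_BC = 57100·584/(352.5·71600) = 1.321 mm
δ_CD = 24900·459/(1550·71600) = 0.103 mm
δ = Σδ_i = 2.69 mm.

2.69 mm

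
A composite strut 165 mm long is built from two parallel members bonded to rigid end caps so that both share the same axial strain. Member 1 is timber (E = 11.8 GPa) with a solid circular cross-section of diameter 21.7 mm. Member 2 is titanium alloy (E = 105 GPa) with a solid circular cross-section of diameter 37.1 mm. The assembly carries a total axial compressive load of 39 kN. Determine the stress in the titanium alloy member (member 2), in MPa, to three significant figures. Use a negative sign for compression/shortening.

-34.7 MPa

A_1 = 369.8 mm².
A_2 = 1081 mm².
Equal strain + equilibrium ⇒ each member carries load in proportion to AE: A₁E₁ = 4364000 N, A₂E₂ = 113500000 N, ΣAE = 117900000 N.
σ₂ = P·E₂/ΣAE = -39000·105000/117900000 = -34.74 MPa.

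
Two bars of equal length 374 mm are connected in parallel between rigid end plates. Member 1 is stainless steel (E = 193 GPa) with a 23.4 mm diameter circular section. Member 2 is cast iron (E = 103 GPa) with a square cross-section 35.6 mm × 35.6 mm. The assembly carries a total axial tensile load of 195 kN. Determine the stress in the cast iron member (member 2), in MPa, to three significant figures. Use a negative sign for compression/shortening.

94.1 MPa

A_1 = 430.1 mm².
A_2 = 1267 mm².
Equal strain + equilibrium ⇒ each member carries load in proportion to AE: A₁E₁ = 83000000 N, A₂E₂ = 130500000 N, ΣAE = 213500000 N.
σ₂ = P·E₂/ΣAE = 195000·103000/213500000 = 94.06 MPa.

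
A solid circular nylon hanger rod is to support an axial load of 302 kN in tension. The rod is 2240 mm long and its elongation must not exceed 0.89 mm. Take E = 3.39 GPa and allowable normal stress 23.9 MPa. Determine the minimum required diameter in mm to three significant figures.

Required area A ≥ P/σ_allow = 302000/23.9 = 12640 mm².
For a solid circular section, d ≥ √(4A/π) = 126.8 mm.
Elongation limit: A ≥ PL/(Eδ_allow) = 302000·2240/(3390·0.89) = 224200 mm² ⇒ d ≥ 534.3 mm.
The elongation limit governs.

534 mm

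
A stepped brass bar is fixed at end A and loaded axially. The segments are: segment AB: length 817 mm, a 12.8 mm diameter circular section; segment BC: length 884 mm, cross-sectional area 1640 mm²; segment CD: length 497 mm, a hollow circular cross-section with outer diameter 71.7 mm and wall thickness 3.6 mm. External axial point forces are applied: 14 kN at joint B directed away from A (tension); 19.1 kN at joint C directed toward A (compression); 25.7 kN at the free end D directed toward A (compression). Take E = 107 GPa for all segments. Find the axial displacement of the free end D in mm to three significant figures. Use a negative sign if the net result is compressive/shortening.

-2.21 mm

Internal axial forces (sectioning from the free end, tension +): N_CD = -25.7 kN, N_BC = -44.8 kN, N_AB = -30.8 kN.
A_AB = 128.7 mm².
A_CD = 770.2 mm².
δ_AB = -30800·817/(128.7·107000) = -1.828 mm
δ_BC = -44800·884/(1640·107000) = -0.2257 mm
δ_CD = -25700·497/(770.2·107000) = -0.155 mm
δ = Σδ_i = -2.208 mm.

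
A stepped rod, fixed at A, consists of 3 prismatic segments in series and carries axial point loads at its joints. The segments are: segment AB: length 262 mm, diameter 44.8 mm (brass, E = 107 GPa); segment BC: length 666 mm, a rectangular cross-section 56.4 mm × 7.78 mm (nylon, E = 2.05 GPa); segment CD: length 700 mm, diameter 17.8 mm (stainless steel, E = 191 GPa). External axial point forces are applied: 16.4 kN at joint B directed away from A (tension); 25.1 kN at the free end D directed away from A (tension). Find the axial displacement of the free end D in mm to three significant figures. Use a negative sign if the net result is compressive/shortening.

19.0 mm

Internal axial forces (sectioning from the free end, tension +): N_CD = 25.1 kN, N_BC = 25.1 kN, N_AB = 41.5 kN.
A_AB = 1576 mm².
A_BC = 438.8 mm².
A_CD = 248.8 mm².
δ_AB = 41500·262/(1576·107000) = 0.06446 mm
δ_BC = 25100·666/(438.8·2050) = 18.58 mm
δ_CD = 25100·700/(248.8·191000) = 0.3697 mm
δ = Σδ_i = 19.02 mm.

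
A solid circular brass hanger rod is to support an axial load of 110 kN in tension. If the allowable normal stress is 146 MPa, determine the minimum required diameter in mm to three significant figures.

Required area A ≥ P/σ_allow = 110000/146 = 753.4 mm².
For a solid circular section, d ≥ √(4A/π) = 30.97 mm.

31.0 mm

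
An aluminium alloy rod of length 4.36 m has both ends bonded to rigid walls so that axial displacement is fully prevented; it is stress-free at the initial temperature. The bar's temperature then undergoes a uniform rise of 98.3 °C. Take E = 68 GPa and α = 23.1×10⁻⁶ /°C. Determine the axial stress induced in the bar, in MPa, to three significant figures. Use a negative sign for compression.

Free thermal expansion αLΔT = 23.1e-6 · 4360 · 98.3 = 9.9 mm.
The walls impose strain ε = −(9.9)/4360 = -2.2707e-03; σ = Eε = 68000 · -2.2707e-03 = -154.4 MPa.

-154 MPa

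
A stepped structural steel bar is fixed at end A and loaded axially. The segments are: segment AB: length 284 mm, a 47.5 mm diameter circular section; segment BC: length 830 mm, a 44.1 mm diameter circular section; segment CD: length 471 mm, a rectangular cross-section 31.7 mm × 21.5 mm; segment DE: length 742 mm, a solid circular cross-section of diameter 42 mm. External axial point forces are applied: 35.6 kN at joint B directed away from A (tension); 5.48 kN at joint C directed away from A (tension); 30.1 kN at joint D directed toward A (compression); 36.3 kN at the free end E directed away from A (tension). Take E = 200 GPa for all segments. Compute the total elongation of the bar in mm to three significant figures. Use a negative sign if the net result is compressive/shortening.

0.188 mm

Internal axial forces (sectioning from the free end, tension +): N_DE = 36.3 kN, N_CD = 6.2 kN, N_BC = 11.68 kN, N_AB = 47.28 kN.
A_AB = 1772 mm².
A_BC = 1527 mm².
A_CD = 681.5 mm².
A_DE = 1385 mm².
δ_AB = 47280·284/(1772·200000) = 0.03789 mm
δ_BC = 11680·830/(1527·200000) = 0.03173 mm
δ_CD = 6200·471/(681.5·200000) = 0.02142 mm
δ_DE = 36300·742/(1385·200000) = 0.09721 mm
δ = Σδ_i = 0.1882 mm.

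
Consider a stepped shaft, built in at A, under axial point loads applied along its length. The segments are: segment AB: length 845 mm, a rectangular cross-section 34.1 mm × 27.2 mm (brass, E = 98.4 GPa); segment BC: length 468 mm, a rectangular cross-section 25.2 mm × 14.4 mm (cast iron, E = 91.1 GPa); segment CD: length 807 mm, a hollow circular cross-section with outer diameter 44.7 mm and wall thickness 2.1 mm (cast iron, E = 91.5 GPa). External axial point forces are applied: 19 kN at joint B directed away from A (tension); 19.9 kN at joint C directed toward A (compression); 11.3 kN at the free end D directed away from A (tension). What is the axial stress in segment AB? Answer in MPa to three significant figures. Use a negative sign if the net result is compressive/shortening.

Internal axial forces (sectioning from the free end, tension +): N_CD = 11.3 kN, N_BC = -8.6 kN, N_AB = 10.4 kN.
A_AB = 927.5 mm².
σ_AB = N_AB/A_AB = 10400/927.5 = 11.21 MPa.

11.2 MPa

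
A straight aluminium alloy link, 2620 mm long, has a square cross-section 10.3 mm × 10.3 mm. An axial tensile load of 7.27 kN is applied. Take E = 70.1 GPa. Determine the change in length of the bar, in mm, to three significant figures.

A = 106.1 mm².
δ_mech = NL/(AE) = 7270·2620/(106.1·70100) = 2.561 mm.

2.56 mm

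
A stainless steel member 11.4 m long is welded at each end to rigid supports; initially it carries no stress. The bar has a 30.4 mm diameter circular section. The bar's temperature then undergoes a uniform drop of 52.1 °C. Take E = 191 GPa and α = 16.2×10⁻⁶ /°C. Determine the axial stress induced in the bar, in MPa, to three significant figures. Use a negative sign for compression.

161 MPa

Free thermal expansion αLΔT = 16.2e-6 · 11400 · -52.1 = -9.622 mm.
The walls impose strain ε = −(-9.622)/11400 = 8.4402e-04; σ = Eε = 191000 · 8.4402e-04 = 161.2 MPa.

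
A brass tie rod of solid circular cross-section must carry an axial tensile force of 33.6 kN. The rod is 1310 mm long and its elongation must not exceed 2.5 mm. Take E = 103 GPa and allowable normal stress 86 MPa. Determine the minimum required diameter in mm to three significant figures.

22.3 mm

Required area A ≥ P/σ_allow = 33600/86 = 390.7 mm².
For a solid circular section, d ≥ √(4A/π) = 22.3 mm.
Elongation limit: A ≥ PL/(Eδ_allow) = 33600·1310/(103000·2.5) = 170.9 mm² ⇒ d ≥ 14.75 mm.
The stress limit governs.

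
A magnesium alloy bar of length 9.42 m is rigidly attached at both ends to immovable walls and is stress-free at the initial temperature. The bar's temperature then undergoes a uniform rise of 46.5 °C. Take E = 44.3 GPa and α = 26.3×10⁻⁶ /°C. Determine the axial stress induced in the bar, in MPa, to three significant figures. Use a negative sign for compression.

-54.2 MPa

Free thermal expansion αLΔT = 26.3e-6 · 9420 · 46.5 = 11.52 mm.
The walls impose strain ε = −(11.52)/9420 = -1.2229e-03; σ = Eε = 44300 · -1.2229e-03 = -54.18 MPa.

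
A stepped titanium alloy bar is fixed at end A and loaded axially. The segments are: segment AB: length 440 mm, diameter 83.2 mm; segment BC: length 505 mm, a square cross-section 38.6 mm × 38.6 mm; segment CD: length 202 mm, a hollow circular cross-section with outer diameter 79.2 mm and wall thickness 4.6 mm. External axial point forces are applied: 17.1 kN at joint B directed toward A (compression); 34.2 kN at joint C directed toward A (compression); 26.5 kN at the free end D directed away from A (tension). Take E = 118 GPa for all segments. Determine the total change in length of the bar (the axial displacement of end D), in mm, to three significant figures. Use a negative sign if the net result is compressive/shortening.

0.00295 mm

Internal axial forces (sectioning from the free end, tension +): N_CD = 26.5 kN, N_BC = -7.7 kN, N_AB = -24.8 kN.
A_AB = 5437 mm².
A_BC = 1490 mm².
A_CD = 1078 mm².
δ_AB = -24800·440/(5437·118000) = -0.01701 mm
δ_BC = -7700·505/(1490·118000) = -0.02212 mm
δ_CD = 26500·202/(1078·118000) = 0.04208 mm
δ = Σδ_i = 0.002953 mm.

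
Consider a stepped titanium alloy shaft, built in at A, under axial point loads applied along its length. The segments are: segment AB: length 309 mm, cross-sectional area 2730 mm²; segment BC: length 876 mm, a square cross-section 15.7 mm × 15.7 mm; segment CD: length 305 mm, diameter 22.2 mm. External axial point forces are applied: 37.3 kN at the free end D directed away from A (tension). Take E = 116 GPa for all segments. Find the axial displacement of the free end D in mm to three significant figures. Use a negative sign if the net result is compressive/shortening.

1.43 mm

Internal axial forces (sectioning from the free end, tension +): N_CD = 37.3 kN, N_BC = 37.3 kN, N_AB = 37.3 kN.
A_BC = 246.5 mm².
A_CD = 387.1 mm².
δ_AB = 37300·309/(2730·116000) = 0.0364 mm
δ_BC = 37300·876/(246.5·116000) = 1.143 mm
δ_CD = 37300·305/(387.1·116000) = 0.2534 mm
δ = Σδ_i = 1.433 mm.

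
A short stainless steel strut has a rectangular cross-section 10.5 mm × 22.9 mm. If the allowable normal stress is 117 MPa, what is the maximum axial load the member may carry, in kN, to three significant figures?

28.1 kN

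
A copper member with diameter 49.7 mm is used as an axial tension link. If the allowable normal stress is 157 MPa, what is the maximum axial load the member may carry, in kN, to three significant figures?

305 kN

A = 1940 mm².
P_max = σ_allow · A = 157 · 1940 = 304600 N = 304.6 kN.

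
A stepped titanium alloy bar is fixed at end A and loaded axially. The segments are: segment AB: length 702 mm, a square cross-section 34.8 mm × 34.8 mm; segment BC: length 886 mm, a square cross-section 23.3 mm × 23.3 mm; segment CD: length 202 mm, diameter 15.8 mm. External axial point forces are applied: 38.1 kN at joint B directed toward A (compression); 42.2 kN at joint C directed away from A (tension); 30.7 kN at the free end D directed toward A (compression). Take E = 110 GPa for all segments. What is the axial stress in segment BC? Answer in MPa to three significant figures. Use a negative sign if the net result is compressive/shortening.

Internal axial forces (sectioning from the free end, tension +): N_CD = -30.7 kN, N_BC = 11.5 kN, N_AB = -26.6 kN.
A_BC = 542.9 mm².
σ_BC = N_BC/A_BC = 11500/542.9 = 21.18 MPa.

21.2 MPa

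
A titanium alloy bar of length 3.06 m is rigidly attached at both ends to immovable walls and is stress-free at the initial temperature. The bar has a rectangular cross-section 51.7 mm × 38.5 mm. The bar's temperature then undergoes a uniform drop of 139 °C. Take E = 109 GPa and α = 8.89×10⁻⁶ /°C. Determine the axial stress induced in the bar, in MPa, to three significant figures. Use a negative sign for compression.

135 MPa

Free thermal expansion αLΔT = 8.89e-6 · 3060 · -139 = -3.781 mm.
The walls impose strain ε = −(-3.781)/3060 = 1.2357e-03; σ = Eε = 109000 · 1.2357e-03 = 134.7 MPa.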